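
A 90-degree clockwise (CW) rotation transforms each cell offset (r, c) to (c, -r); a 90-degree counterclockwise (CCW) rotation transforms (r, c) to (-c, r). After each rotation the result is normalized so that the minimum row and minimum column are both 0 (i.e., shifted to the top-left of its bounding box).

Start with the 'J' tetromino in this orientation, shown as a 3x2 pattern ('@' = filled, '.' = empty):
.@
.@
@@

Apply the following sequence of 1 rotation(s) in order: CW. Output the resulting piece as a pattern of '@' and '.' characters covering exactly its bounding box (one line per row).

Answer: @..
@@@

Derivation:
Start:
.@
.@
@@
After rotation 1 (CW):
@..
@@@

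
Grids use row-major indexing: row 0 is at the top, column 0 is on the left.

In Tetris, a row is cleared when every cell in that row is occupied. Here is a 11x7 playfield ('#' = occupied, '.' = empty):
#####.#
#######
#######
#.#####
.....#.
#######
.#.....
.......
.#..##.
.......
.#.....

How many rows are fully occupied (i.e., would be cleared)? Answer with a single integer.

Check each row:
  row 0: 1 empty cell -> not full
  row 1: 0 empty cells -> FULL (clear)
  row 2: 0 empty cells -> FULL (clear)
  row 3: 1 empty cell -> not full
  row 4: 6 empty cells -> not full
  row 5: 0 empty cells -> FULL (clear)
  row 6: 6 empty cells -> not full
  row 7: 7 empty cells -> not full
  row 8: 4 empty cells -> not full
  row 9: 7 empty cells -> not full
  row 10: 6 empty cells -> not full
Total rows cleared: 3

Answer: 3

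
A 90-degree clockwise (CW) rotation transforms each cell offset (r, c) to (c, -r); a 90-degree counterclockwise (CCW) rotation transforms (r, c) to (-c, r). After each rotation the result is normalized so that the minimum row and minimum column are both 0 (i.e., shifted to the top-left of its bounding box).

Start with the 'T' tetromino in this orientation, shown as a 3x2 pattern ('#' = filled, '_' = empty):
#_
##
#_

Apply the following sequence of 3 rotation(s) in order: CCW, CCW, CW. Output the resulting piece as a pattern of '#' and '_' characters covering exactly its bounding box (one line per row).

Start:
#_
##
#_
After rotation 1 (CCW):
_#_
###
After rotation 2 (CCW):
_#
##
_#
After rotation 3 (CW):
_#_
###

Answer: _#_
###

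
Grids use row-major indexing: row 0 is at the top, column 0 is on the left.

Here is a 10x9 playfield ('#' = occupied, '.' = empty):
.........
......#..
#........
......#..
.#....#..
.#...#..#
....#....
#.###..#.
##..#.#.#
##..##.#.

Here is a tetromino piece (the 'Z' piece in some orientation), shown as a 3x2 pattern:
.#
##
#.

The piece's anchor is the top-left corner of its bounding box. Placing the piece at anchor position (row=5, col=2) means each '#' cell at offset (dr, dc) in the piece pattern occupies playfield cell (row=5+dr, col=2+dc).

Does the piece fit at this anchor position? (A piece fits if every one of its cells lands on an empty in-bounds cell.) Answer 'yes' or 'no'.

Check each piece cell at anchor (5, 2):
  offset (0,1) -> (5,3): empty -> OK
  offset (1,0) -> (6,2): empty -> OK
  offset (1,1) -> (6,3): empty -> OK
  offset (2,0) -> (7,2): occupied ('#') -> FAIL
All cells valid: no

Answer: no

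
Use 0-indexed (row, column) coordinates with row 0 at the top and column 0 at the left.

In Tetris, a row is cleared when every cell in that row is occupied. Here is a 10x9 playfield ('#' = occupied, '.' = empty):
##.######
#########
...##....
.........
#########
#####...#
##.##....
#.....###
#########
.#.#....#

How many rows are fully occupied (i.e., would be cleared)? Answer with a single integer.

Check each row:
  row 0: 1 empty cell -> not full
  row 1: 0 empty cells -> FULL (clear)
  row 2: 7 empty cells -> not full
  row 3: 9 empty cells -> not full
  row 4: 0 empty cells -> FULL (clear)
  row 5: 3 empty cells -> not full
  row 6: 5 empty cells -> not full
  row 7: 5 empty cells -> not full
  row 8: 0 empty cells -> FULL (clear)
  row 9: 6 empty cells -> not full
Total rows cleared: 3

Answer: 3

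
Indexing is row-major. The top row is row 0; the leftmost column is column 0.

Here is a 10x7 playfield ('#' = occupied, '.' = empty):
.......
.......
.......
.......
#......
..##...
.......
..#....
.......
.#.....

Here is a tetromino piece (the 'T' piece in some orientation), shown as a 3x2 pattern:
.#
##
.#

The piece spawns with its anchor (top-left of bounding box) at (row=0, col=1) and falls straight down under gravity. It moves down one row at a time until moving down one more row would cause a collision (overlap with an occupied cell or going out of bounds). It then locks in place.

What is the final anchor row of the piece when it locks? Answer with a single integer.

Answer: 2

Derivation:
Spawn at (row=0, col=1). Try each row:
  row 0: fits
  row 1: fits
  row 2: fits
  row 3: blocked -> lock at row 2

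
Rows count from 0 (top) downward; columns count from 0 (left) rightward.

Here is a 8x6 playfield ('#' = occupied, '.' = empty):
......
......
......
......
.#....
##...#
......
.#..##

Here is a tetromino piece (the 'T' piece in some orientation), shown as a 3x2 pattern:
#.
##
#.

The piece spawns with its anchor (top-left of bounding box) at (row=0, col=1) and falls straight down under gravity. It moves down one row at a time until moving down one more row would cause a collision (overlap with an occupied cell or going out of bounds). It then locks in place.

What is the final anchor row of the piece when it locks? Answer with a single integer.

Spawn at (row=0, col=1). Try each row:
  row 0: fits
  row 1: fits
  row 2: blocked -> lock at row 1

Answer: 1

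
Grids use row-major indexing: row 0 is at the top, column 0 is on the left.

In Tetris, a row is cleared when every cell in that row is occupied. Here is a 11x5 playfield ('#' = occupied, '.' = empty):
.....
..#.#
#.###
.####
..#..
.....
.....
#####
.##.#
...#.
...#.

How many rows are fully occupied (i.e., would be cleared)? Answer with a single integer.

Answer: 1

Derivation:
Check each row:
  row 0: 5 empty cells -> not full
  row 1: 3 empty cells -> not full
  row 2: 1 empty cell -> not full
  row 3: 1 empty cell -> not full
  row 4: 4 empty cells -> not full
  row 5: 5 empty cells -> not full
  row 6: 5 empty cells -> not full
  row 7: 0 empty cells -> FULL (clear)
  row 8: 2 empty cells -> not full
  row 9: 4 empty cells -> not full
  row 10: 4 empty cells -> not full
Total rows cleared: 1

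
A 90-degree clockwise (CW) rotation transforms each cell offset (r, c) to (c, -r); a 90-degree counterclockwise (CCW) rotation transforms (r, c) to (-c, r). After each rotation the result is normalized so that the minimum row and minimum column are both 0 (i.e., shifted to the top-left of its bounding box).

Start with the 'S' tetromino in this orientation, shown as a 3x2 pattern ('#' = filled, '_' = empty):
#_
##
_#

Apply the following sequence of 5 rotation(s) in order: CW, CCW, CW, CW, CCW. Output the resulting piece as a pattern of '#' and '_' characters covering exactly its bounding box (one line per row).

Answer: _##
##_

Derivation:
Start:
#_
##
_#
After rotation 1 (CW):
_##
##_
After rotation 2 (CCW):
#_
##
_#
After rotation 3 (CW):
_##
##_
After rotation 4 (CW):
#_
##
_#
After rotation 5 (CCW):
_##
##_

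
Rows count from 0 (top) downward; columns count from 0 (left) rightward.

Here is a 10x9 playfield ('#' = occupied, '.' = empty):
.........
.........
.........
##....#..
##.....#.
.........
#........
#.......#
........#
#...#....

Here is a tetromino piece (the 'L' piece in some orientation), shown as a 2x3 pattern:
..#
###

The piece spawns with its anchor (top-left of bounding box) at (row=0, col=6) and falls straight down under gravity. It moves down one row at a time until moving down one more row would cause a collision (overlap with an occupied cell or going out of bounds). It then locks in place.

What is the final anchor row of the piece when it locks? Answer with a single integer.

Answer: 1

Derivation:
Spawn at (row=0, col=6). Try each row:
  row 0: fits
  row 1: fits
  row 2: blocked -> lock at row 1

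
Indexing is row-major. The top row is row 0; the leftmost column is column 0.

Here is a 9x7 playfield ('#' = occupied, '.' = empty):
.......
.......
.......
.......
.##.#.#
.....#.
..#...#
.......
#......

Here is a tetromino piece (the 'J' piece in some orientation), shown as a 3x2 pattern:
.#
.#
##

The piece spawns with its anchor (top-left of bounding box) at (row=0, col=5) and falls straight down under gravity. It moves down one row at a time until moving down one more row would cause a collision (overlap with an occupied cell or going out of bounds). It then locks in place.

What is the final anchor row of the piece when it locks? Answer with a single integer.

Answer: 1

Derivation:
Spawn at (row=0, col=5). Try each row:
  row 0: fits
  row 1: fits
  row 2: blocked -> lock at row 1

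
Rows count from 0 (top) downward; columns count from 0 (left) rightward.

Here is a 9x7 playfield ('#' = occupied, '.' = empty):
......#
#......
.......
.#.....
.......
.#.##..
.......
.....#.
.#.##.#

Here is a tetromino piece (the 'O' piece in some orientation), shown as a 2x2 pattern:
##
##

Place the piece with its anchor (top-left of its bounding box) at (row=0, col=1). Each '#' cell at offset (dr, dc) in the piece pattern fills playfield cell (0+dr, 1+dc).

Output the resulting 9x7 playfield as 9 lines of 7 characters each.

Fill (0+0,1+0) = (0,1)
Fill (0+0,1+1) = (0,2)
Fill (0+1,1+0) = (1,1)
Fill (0+1,1+1) = (1,2)

Answer: .##...#
###....
.......
.#.....
.......
.#.##..
.......
.....#.
.#.##.#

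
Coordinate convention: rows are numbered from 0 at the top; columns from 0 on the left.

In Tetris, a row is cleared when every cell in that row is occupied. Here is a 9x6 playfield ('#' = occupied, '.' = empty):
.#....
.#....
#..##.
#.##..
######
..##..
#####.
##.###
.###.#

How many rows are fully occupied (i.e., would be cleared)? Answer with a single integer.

Check each row:
  row 0: 5 empty cells -> not full
  row 1: 5 empty cells -> not full
  row 2: 3 empty cells -> not full
  row 3: 3 empty cells -> not full
  row 4: 0 empty cells -> FULL (clear)
  row 5: 4 empty cells -> not full
  row 6: 1 empty cell -> not full
  row 7: 1 empty cell -> not full
  row 8: 2 empty cells -> not full
Total rows cleared: 1

Answer: 1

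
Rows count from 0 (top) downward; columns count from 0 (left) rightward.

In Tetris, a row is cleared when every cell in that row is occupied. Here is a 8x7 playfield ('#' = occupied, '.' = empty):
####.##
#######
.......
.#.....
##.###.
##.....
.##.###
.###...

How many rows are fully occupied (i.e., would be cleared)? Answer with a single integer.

Answer: 1

Derivation:
Check each row:
  row 0: 1 empty cell -> not full
  row 1: 0 empty cells -> FULL (clear)
  row 2: 7 empty cells -> not full
  row 3: 6 empty cells -> not full
  row 4: 2 empty cells -> not full
  row 5: 5 empty cells -> not full
  row 6: 2 empty cells -> not full
  row 7: 4 empty cells -> not full
Total rows cleared: 1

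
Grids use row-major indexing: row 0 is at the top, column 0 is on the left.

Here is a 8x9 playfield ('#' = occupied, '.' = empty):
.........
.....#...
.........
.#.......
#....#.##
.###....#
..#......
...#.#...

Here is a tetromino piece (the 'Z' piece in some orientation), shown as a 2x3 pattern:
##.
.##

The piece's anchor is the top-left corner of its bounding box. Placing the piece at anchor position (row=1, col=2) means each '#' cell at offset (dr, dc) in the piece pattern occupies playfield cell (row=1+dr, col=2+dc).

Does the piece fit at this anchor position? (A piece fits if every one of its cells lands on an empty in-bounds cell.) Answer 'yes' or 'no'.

Check each piece cell at anchor (1, 2):
  offset (0,0) -> (1,2): empty -> OK
  offset (0,1) -> (1,3): empty -> OK
  offset (1,1) -> (2,3): empty -> OK
  offset (1,2) -> (2,4): empty -> OK
All cells valid: yes

Answer: yes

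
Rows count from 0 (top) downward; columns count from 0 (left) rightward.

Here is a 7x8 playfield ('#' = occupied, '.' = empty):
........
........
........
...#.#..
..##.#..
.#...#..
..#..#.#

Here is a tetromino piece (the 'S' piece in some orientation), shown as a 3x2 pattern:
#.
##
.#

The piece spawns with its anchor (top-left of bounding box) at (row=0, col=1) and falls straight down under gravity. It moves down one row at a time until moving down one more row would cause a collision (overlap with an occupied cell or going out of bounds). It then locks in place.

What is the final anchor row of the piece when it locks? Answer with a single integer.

Spawn at (row=0, col=1). Try each row:
  row 0: fits
  row 1: fits
  row 2: blocked -> lock at row 1

Answer: 1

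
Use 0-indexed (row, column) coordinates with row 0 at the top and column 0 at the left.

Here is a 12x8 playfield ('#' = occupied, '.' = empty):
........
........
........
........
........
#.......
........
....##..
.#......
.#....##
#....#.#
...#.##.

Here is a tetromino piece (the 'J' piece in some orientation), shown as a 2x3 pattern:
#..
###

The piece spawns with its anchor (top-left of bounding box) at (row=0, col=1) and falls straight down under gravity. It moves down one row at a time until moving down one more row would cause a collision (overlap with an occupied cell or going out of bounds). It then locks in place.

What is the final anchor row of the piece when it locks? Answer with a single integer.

Answer: 6

Derivation:
Spawn at (row=0, col=1). Try each row:
  row 0: fits
  row 1: fits
  row 2: fits
  row 3: fits
  row 4: fits
  row 5: fits
  row 6: fits
  row 7: blocked -> lock at row 6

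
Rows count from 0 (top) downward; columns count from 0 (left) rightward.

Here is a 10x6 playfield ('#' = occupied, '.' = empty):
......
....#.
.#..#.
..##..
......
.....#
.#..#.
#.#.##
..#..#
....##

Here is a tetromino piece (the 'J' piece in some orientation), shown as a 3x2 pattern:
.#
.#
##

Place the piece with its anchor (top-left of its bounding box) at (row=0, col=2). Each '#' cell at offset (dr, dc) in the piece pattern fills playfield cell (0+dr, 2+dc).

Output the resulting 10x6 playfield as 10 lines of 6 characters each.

Fill (0+0,2+1) = (0,3)
Fill (0+1,2+1) = (1,3)
Fill (0+2,2+0) = (2,2)
Fill (0+2,2+1) = (2,3)

Answer: ...#..
...##.
.####.
..##..
......
.....#
.#..#.
#.#.##
..#..#
....##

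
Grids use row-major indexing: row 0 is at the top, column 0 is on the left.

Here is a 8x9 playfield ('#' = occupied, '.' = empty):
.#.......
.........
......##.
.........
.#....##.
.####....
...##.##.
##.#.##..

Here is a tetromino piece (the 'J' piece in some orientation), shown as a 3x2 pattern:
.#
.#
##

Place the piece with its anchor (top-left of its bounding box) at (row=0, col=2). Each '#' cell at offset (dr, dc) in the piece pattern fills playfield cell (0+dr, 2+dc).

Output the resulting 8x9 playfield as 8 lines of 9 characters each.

Answer: .#.#.....
...#.....
..##..##.
.........
.#....##.
.####....
...##.##.
##.#.##..

Derivation:
Fill (0+0,2+1) = (0,3)
Fill (0+1,2+1) = (1,3)
Fill (0+2,2+0) = (2,2)
Fill (0+2,2+1) = (2,3)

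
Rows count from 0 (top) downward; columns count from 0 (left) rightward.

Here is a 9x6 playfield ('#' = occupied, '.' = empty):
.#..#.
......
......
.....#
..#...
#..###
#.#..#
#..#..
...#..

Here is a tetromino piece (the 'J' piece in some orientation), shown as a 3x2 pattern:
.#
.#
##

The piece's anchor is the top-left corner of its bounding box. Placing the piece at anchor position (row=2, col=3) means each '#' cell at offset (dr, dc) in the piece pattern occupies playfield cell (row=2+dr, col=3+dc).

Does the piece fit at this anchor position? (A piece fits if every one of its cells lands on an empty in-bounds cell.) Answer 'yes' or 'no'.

Check each piece cell at anchor (2, 3):
  offset (0,1) -> (2,4): empty -> OK
  offset (1,1) -> (3,4): empty -> OK
  offset (2,0) -> (4,3): empty -> OK
  offset (2,1) -> (4,4): empty -> OK
All cells valid: yes

Answer: yes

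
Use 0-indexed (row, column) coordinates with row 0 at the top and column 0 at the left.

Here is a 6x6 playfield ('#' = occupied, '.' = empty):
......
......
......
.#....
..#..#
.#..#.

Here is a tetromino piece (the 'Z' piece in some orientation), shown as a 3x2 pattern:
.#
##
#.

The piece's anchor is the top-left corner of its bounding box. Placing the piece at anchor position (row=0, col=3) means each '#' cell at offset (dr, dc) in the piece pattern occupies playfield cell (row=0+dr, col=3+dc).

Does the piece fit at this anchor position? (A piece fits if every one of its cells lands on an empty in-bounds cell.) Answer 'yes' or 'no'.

Check each piece cell at anchor (0, 3):
  offset (0,1) -> (0,4): empty -> OK
  offset (1,0) -> (1,3): empty -> OK
  offset (1,1) -> (1,4): empty -> OK
  offset (2,0) -> (2,3): empty -> OK
All cells valid: yes

Answer: yes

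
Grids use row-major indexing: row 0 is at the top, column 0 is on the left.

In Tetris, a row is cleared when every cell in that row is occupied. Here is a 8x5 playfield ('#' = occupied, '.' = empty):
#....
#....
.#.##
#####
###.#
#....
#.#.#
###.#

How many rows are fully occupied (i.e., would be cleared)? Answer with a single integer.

Answer: 1

Derivation:
Check each row:
  row 0: 4 empty cells -> not full
  row 1: 4 empty cells -> not full
  row 2: 2 empty cells -> not full
  row 3: 0 empty cells -> FULL (clear)
  row 4: 1 empty cell -> not full
  row 5: 4 empty cells -> not full
  row 6: 2 empty cells -> not full
  row 7: 1 empty cell -> not full
Total rows cleared: 1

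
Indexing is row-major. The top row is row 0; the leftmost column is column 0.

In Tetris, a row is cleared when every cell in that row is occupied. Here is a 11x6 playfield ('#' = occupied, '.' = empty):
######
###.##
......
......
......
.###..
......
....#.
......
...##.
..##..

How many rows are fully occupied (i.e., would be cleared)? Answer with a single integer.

Check each row:
  row 0: 0 empty cells -> FULL (clear)
  row 1: 1 empty cell -> not full
  row 2: 6 empty cells -> not full
  row 3: 6 empty cells -> not full
  row 4: 6 empty cells -> not full
  row 5: 3 empty cells -> not full
  row 6: 6 empty cells -> not full
  row 7: 5 empty cells -> not full
  row 8: 6 empty cells -> not full
  row 9: 4 empty cells -> not full
  row 10: 4 empty cells -> not full
Total rows cleared: 1

Answer: 1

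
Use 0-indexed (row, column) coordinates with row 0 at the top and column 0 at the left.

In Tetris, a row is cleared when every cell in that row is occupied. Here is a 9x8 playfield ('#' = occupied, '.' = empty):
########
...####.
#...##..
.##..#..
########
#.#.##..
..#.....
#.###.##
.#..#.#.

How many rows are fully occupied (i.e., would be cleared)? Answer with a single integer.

Answer: 2

Derivation:
Check each row:
  row 0: 0 empty cells -> FULL (clear)
  row 1: 4 empty cells -> not full
  row 2: 5 empty cells -> not full
  row 3: 5 empty cells -> not full
  row 4: 0 empty cells -> FULL (clear)
  row 5: 4 empty cells -> not full
  row 6: 7 empty cells -> not full
  row 7: 2 empty cells -> not full
  row 8: 5 empty cells -> not full
Total rows cleared: 2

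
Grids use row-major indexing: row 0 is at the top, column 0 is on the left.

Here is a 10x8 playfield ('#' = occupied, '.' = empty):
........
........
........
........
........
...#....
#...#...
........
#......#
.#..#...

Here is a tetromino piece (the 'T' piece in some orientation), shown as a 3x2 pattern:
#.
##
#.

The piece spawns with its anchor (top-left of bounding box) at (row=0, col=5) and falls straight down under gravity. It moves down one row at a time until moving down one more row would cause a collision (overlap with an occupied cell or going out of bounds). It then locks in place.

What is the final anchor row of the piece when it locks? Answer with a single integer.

Answer: 7

Derivation:
Spawn at (row=0, col=5). Try each row:
  row 0: fits
  row 1: fits
  row 2: fits
  row 3: fits
  row 4: fits
  row 5: fits
  row 6: fits
  row 7: fits
  row 8: blocked -> lock at row 7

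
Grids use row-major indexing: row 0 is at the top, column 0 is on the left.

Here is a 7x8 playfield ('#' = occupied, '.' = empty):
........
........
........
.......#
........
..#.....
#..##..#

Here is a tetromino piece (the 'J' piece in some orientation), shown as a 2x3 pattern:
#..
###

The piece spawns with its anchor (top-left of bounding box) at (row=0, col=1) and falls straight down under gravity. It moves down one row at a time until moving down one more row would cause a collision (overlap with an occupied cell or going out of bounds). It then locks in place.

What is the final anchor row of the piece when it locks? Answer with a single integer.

Spawn at (row=0, col=1). Try each row:
  row 0: fits
  row 1: fits
  row 2: fits
  row 3: fits
  row 4: blocked -> lock at row 3

Answer: 3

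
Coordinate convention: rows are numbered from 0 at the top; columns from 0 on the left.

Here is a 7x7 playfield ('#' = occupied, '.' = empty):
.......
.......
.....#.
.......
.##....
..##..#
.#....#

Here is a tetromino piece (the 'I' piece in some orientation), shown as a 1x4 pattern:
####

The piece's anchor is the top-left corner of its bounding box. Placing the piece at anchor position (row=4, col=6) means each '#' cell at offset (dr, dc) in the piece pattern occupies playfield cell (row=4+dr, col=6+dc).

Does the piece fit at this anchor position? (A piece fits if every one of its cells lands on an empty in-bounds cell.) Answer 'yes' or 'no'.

Check each piece cell at anchor (4, 6):
  offset (0,0) -> (4,6): empty -> OK
  offset (0,1) -> (4,7): out of bounds -> FAIL
  offset (0,2) -> (4,8): out of bounds -> FAIL
  offset (0,3) -> (4,9): out of bounds -> FAIL
All cells valid: no

Answer: no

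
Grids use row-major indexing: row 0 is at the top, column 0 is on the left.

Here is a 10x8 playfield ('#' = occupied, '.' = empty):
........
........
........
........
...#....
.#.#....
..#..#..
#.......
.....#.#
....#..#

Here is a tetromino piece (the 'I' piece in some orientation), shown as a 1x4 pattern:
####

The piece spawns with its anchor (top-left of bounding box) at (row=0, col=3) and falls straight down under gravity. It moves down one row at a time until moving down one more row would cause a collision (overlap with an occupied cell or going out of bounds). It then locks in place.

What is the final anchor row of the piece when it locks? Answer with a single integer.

Spawn at (row=0, col=3). Try each row:
  row 0: fits
  row 1: fits
  row 2: fits
  row 3: fits
  row 4: blocked -> lock at row 3

Answer: 3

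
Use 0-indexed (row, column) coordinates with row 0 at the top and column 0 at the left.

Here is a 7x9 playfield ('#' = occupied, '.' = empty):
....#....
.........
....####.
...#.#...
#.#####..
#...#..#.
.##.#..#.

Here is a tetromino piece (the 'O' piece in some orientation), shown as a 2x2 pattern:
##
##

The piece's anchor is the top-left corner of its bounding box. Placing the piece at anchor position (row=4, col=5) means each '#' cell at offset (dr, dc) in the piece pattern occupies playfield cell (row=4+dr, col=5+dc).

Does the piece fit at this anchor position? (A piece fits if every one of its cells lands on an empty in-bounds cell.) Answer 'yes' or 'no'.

Answer: no

Derivation:
Check each piece cell at anchor (4, 5):
  offset (0,0) -> (4,5): occupied ('#') -> FAIL
  offset (0,1) -> (4,6): occupied ('#') -> FAIL
  offset (1,0) -> (5,5): empty -> OK
  offset (1,1) -> (5,6): empty -> OK
All cells valid: no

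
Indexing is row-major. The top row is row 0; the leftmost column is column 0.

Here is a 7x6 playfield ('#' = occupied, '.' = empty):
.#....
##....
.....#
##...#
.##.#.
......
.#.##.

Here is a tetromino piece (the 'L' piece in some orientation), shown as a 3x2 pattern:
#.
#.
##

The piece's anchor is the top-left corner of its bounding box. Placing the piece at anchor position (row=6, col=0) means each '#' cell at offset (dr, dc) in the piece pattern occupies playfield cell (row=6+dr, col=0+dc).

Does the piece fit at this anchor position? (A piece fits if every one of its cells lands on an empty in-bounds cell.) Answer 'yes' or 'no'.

Answer: no

Derivation:
Check each piece cell at anchor (6, 0):
  offset (0,0) -> (6,0): empty -> OK
  offset (1,0) -> (7,0): out of bounds -> FAIL
  offset (2,0) -> (8,0): out of bounds -> FAIL
  offset (2,1) -> (8,1): out of bounds -> FAIL
All cells valid: no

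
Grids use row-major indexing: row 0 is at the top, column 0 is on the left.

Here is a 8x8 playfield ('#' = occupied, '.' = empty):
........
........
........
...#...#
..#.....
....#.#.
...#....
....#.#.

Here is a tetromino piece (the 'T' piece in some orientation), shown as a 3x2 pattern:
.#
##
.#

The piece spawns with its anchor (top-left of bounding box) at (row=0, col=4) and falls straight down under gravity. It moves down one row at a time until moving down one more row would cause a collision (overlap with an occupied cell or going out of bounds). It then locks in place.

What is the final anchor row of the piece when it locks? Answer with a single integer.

Spawn at (row=0, col=4). Try each row:
  row 0: fits
  row 1: fits
  row 2: fits
  row 3: fits
  row 4: blocked -> lock at row 3

Answer: 3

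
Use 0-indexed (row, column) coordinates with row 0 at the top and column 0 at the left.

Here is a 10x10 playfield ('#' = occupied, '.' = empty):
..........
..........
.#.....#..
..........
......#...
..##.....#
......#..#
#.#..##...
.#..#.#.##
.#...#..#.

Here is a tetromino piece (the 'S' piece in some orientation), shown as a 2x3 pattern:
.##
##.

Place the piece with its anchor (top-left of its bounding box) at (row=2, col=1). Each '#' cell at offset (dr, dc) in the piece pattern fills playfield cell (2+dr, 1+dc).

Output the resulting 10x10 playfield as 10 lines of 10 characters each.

Fill (2+0,1+1) = (2,2)
Fill (2+0,1+2) = (2,3)
Fill (2+1,1+0) = (3,1)
Fill (2+1,1+1) = (3,2)

Answer: ..........
..........
.###...#..
.##.......
......#...
..##.....#
......#..#
#.#..##...
.#..#.#.##
.#...#..#.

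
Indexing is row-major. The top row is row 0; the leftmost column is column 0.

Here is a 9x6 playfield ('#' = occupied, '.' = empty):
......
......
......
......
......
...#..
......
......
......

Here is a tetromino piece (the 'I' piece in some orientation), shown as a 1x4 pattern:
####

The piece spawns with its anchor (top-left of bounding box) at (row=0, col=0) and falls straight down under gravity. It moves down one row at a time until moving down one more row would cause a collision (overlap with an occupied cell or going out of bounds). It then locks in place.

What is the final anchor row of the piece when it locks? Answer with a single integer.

Answer: 4

Derivation:
Spawn at (row=0, col=0). Try each row:
  row 0: fits
  row 1: fits
  row 2: fits
  row 3: fits
  row 4: fits
  row 5: blocked -> lock at row 4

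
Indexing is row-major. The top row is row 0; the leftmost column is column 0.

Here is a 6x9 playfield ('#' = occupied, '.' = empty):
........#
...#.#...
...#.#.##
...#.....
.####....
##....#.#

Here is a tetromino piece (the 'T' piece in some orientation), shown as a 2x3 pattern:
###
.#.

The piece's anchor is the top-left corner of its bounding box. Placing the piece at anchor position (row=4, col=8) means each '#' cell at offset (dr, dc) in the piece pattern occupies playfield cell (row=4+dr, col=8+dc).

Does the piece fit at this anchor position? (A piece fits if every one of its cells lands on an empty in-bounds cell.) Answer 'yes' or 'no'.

Answer: no

Derivation:
Check each piece cell at anchor (4, 8):
  offset (0,0) -> (4,8): empty -> OK
  offset (0,1) -> (4,9): out of bounds -> FAIL
  offset (0,2) -> (4,10): out of bounds -> FAIL
  offset (1,1) -> (5,9): out of bounds -> FAIL
All cells valid: no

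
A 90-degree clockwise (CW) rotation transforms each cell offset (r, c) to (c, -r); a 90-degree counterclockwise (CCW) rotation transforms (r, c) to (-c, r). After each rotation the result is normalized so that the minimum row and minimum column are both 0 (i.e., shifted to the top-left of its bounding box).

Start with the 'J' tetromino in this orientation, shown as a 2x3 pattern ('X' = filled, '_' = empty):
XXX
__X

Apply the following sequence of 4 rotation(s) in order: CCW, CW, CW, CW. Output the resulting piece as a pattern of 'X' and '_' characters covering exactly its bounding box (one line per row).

Answer: X__
XXX

Derivation:
Start:
XXX
__X
After rotation 1 (CCW):
XX
X_
X_
After rotation 2 (CW):
XXX
__X
After rotation 3 (CW):
_X
_X
XX
After rotation 4 (CW):
X__
XXX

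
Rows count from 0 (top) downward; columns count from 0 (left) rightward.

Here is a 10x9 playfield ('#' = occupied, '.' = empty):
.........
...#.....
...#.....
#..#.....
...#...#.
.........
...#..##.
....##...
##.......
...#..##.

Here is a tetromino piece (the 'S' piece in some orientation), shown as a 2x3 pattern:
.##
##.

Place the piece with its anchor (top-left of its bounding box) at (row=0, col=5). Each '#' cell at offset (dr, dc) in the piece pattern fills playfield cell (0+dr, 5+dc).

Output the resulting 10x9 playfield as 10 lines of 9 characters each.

Answer: ......##.
...#.##..
...#.....
#..#.....
...#...#.
.........
...#..##.
....##...
##.......
...#..##.

Derivation:
Fill (0+0,5+1) = (0,6)
Fill (0+0,5+2) = (0,7)
Fill (0+1,5+0) = (1,5)
Fill (0+1,5+1) = (1,6)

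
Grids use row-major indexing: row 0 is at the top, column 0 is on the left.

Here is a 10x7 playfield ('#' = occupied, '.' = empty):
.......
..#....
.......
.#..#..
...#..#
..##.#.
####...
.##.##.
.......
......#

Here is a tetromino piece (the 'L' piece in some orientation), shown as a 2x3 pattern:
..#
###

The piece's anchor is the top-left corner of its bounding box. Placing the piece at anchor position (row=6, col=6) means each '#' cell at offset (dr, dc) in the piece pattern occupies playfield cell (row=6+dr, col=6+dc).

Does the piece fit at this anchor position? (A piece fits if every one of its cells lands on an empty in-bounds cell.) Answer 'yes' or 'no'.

Answer: no

Derivation:
Check each piece cell at anchor (6, 6):
  offset (0,2) -> (6,8): out of bounds -> FAIL
  offset (1,0) -> (7,6): empty -> OK
  offset (1,1) -> (7,7): out of bounds -> FAIL
  offset (1,2) -> (7,8): out of bounds -> FAIL
All cells valid: no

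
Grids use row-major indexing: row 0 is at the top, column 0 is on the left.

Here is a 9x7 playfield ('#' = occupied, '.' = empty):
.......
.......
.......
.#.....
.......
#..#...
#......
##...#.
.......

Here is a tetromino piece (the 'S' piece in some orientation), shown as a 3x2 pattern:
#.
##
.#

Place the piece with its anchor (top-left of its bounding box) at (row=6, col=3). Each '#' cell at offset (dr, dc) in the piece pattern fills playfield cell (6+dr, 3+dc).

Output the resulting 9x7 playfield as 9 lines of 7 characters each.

Fill (6+0,3+0) = (6,3)
Fill (6+1,3+0) = (7,3)
Fill (6+1,3+1) = (7,4)
Fill (6+2,3+1) = (8,4)

Answer: .......
.......
.......
.#.....
.......
#..#...
#..#...
##.###.
....#..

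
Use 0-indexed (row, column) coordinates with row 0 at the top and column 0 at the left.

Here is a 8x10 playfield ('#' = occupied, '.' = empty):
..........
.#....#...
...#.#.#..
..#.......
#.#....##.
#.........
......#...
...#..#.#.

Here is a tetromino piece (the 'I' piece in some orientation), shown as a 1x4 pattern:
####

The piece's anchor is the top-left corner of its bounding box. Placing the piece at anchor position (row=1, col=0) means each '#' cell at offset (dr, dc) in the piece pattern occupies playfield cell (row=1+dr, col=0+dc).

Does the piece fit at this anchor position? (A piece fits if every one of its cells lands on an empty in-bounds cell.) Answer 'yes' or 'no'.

Answer: no

Derivation:
Check each piece cell at anchor (1, 0):
  offset (0,0) -> (1,0): empty -> OK
  offset (0,1) -> (1,1): occupied ('#') -> FAIL
  offset (0,2) -> (1,2): empty -> OK
  offset (0,3) -> (1,3): empty -> OK
All cells valid: no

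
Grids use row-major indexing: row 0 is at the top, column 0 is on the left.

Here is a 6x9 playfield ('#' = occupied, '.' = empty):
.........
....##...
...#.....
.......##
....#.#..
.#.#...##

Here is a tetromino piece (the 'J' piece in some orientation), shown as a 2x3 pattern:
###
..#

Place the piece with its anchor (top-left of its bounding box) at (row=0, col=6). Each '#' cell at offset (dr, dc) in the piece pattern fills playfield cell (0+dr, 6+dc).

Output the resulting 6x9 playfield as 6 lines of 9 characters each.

Fill (0+0,6+0) = (0,6)
Fill (0+0,6+1) = (0,7)
Fill (0+0,6+2) = (0,8)
Fill (0+1,6+2) = (1,8)

Answer: ......###
....##..#
...#.....
.......##
....#.#..
.#.#...##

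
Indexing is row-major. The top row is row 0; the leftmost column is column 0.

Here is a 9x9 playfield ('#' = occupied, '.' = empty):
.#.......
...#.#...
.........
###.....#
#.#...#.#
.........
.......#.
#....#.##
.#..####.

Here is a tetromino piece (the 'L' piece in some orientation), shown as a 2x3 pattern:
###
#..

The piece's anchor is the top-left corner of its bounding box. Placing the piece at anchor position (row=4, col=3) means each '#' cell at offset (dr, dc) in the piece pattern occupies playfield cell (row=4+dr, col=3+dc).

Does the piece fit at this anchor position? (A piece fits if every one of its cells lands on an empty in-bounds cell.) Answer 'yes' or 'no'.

Check each piece cell at anchor (4, 3):
  offset (0,0) -> (4,3): empty -> OK
  offset (0,1) -> (4,4): empty -> OK
  offset (0,2) -> (4,5): empty -> OK
  offset (1,0) -> (5,3): empty -> OK
All cells valid: yes

Answer: yes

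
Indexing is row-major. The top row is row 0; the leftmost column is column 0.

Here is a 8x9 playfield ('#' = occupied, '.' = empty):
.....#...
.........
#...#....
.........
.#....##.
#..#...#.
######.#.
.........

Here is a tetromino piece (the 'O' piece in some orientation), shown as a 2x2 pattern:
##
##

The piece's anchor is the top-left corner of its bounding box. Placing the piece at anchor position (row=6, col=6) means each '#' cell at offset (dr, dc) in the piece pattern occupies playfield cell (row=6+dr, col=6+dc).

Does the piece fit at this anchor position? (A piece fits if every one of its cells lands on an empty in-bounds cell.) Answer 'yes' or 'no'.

Check each piece cell at anchor (6, 6):
  offset (0,0) -> (6,6): empty -> OK
  offset (0,1) -> (6,7): occupied ('#') -> FAIL
  offset (1,0) -> (7,6): empty -> OK
  offset (1,1) -> (7,7): empty -> OK
All cells valid: no

Answer: no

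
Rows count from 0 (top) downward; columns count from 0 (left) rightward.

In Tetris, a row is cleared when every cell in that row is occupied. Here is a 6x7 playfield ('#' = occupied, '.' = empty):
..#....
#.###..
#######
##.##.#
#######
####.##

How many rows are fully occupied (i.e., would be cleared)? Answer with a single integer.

Check each row:
  row 0: 6 empty cells -> not full
  row 1: 3 empty cells -> not full
  row 2: 0 empty cells -> FULL (clear)
  row 3: 2 empty cells -> not full
  row 4: 0 empty cells -> FULL (clear)
  row 5: 1 empty cell -> not full
Total rows cleared: 2

Answer: 2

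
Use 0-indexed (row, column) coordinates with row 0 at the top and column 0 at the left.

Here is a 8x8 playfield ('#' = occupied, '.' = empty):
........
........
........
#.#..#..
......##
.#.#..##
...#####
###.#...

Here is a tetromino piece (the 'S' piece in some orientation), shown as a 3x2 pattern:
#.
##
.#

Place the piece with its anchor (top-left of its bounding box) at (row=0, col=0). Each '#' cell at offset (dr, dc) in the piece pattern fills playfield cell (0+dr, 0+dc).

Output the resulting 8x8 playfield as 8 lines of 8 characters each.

Answer: #.......
##......
.#......
#.#..#..
......##
.#.#..##
...#####
###.#...

Derivation:
Fill (0+0,0+0) = (0,0)
Fill (0+1,0+0) = (1,0)
Fill (0+1,0+1) = (1,1)
Fill (0+2,0+1) = (2,1)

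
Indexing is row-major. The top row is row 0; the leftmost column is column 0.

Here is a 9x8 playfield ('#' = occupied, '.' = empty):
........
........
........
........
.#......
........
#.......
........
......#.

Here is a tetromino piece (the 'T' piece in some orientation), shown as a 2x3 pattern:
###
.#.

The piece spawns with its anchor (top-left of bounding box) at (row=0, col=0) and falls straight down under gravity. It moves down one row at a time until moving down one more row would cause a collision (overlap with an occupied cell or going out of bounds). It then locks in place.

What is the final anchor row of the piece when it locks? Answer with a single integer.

Answer: 2

Derivation:
Spawn at (row=0, col=0). Try each row:
  row 0: fits
  row 1: fits
  row 2: fits
  row 3: blocked -> lock at row 2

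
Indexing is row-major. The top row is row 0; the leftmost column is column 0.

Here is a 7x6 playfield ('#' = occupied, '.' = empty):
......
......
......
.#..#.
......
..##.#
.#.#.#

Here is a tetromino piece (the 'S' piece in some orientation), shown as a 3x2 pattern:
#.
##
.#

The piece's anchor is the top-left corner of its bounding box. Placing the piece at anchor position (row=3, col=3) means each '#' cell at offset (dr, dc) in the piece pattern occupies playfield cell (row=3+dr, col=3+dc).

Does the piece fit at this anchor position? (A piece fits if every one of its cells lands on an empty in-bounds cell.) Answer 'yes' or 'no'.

Check each piece cell at anchor (3, 3):
  offset (0,0) -> (3,3): empty -> OK
  offset (1,0) -> (4,3): empty -> OK
  offset (1,1) -> (4,4): empty -> OK
  offset (2,1) -> (5,4): empty -> OK
All cells valid: yes

Answer: yes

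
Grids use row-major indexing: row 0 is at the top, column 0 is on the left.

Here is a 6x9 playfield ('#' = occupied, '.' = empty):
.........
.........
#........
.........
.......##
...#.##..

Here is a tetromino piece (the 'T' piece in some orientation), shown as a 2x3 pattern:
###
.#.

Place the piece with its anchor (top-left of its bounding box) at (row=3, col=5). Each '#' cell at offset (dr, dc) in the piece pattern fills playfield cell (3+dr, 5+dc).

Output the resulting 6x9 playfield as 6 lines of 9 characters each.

Answer: .........
.........
#........
.....###.
......###
...#.##..

Derivation:
Fill (3+0,5+0) = (3,5)
Fill (3+0,5+1) = (3,6)
Fill (3+0,5+2) = (3,7)
Fill (3+1,5+1) = (4,6)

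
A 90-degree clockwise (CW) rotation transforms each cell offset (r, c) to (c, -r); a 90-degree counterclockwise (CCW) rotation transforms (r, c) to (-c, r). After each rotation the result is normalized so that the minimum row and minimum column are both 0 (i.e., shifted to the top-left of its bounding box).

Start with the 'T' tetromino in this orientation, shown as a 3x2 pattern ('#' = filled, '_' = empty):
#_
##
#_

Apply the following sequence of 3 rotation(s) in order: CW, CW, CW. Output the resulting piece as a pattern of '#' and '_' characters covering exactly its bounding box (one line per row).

Start:
#_
##
#_
After rotation 1 (CW):
###
_#_
After rotation 2 (CW):
_#
##
_#
After rotation 3 (CW):
_#_
###

Answer: _#_
###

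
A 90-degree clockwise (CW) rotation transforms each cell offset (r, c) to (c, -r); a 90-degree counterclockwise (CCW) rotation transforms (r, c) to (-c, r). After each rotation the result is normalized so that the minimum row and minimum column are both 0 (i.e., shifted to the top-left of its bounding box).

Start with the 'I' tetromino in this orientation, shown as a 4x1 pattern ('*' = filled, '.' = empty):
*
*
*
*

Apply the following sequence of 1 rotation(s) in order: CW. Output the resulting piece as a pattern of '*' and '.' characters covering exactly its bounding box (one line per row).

Answer: ****

Derivation:
Start:
*
*
*
*
After rotation 1 (CW):
****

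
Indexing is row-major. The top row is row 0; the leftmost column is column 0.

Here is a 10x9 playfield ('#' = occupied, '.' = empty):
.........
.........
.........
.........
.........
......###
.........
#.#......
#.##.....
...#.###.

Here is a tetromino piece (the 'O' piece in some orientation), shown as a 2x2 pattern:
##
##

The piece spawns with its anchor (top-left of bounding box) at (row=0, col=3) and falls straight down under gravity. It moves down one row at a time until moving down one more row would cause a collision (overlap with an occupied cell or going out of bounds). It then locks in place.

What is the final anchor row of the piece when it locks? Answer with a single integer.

Answer: 6

Derivation:
Spawn at (row=0, col=3). Try each row:
  row 0: fits
  row 1: fits
  row 2: fits
  row 3: fits
  row 4: fits
  row 5: fits
  row 6: fits
  row 7: blocked -> lock at row 6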